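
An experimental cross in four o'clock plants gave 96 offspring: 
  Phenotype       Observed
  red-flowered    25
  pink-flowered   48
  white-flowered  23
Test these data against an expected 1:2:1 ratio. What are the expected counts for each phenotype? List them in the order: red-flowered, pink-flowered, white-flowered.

Total ratio parts = 4. Expected numbers out of 96:
  red-flowered: 96 × 1/4 = 24
  pink-flowered: 96 × 2/4 = 48
  white-flowered: 96 × 1/4 = 24

24, 48, 24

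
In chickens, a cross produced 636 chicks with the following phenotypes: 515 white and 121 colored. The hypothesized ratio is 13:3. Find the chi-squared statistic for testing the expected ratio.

Under the 13:3 hypothesis (Σ ratio = 16, N = 636):
  white: 636 × 13/16 = 516.75
  colored: 636 × 3/16 = 119.25
χ² = Σ (O − E)² / E
  white: (515 − 516.75)² / 516.75 = 0.0059
  colored: (121 − 119.25)² / 119.25 = 0.0257
χ² = 0.0059 + 0.0257 = 0.0316 ≈ 0.032

0.032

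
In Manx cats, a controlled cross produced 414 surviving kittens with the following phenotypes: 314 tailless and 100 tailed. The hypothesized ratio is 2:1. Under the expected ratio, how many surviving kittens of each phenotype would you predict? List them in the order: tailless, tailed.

276, 138

Expected counts for N = 414 under a 2:1 ratio (total parts = 3):
  tailless: 414 × 2/3 = 276
  tailed: 414 × 1/3 = 138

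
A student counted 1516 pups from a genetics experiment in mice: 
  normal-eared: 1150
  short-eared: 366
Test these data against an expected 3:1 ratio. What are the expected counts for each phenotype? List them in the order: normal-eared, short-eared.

Expected counts for N = 1516 under a 3:1 ratio (total parts = 4):
  normal-eared: 1516 × 3/4 = 1137
  short-eared: 1516 × 1/4 = 379

1137, 379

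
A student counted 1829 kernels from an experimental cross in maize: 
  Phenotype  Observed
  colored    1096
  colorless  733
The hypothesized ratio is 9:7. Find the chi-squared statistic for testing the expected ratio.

Total ratio parts = 16. Expected numbers out of 1829:
  colored: 1829 × 9/16 = 1028.8125
  colorless: 1829 × 7/16 = 800.1875
χ² = Σ (O − E)² / E
  colored: (1096 − 1028.8125)² / 1028.8125 = 4.3877
  colorless: (733 − 800.1875)² / 800.1875 = 5.6414
χ² = 4.3877 + 5.6414 = 10.0291 ≈ 10.029

10.029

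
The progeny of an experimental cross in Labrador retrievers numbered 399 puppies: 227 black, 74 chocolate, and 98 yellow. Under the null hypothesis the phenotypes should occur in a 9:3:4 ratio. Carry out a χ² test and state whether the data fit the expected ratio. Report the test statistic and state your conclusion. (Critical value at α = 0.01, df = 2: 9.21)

0.069; consistent

Expected counts for N = 399 under a 9:3:4 ratio (total parts = 16):
  black: 399 × 9/16 = 224.4375
  chocolate: 399 × 3/16 = 74.8125
  yellow: 399 × 4/16 = 99.75
χ² = Σ (O − E)² / E
  black: (227 − 224.4375)² / 224.4375 = 0.0293
  chocolate: (74 − 74.8125)² / 74.8125 = 0.0088
  yellow: (98 − 99.75)² / 99.75 = 0.0307
χ² = 0.0293 + 0.0088 + 0.0307 = 0.0688 ≈ 0.069
Degrees of freedom = 3 − 1 = 2; critical value at α = 0.01 is 9.21.
Since 0.069 < 9.21, we fail to reject the null hypothesis — the data are consistent with the 9:3:4 ratio.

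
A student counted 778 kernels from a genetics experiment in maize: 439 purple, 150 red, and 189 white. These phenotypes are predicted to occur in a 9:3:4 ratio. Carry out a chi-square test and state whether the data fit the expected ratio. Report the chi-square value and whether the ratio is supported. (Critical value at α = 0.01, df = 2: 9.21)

0.276; consistent

Under the 9:3:4 hypothesis (Σ ratio = 16, N = 778):
  purple: 778 × 9/16 = 437.625
  red: 778 × 3/16 = 145.875
  white: 778 × 4/16 = 194.5
χ² = Σ (O − E)² / E
  purple: (439 − 437.625)² / 437.625 = 0.0043
  red: (150 − 145.875)² / 145.875 = 0.1166
  white: (189 − 194.5)² / 194.5 = 0.1555
χ² = 0.0043 + 0.1166 + 0.1555 = 0.2764 ≈ 0.276
Degrees of freedom = 3 − 1 = 2; critical value at α = 0.01 is 9.21.
Since 0.276 < 9.21, we fail to reject the null hypothesis — the data are consistent with the 9:3:4 ratio.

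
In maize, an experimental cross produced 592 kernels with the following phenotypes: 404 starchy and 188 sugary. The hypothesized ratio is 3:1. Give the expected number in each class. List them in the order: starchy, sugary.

444, 148

Total ratio parts = 4. Expected numbers out of 592:
  starchy: 592 × 3/4 = 444
  sugary: 592 × 1/4 = 148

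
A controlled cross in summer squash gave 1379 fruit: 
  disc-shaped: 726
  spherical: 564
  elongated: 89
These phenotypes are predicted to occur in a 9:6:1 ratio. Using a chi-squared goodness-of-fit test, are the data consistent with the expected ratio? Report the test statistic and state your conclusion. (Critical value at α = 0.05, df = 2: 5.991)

Total ratio parts = 16. Expected numbers out of 1379:
  disc-shaped: 1379 × 9/16 = 775.6875
  spherical: 1379 × 6/16 = 517.125
  elongated: 1379 × 1/16 = 86.1875
χ² = Σ (O − E)² / E
  disc-shaped: (726 − 775.6875)² / 775.6875 = 3.1828
  spherical: (564 − 517.125)² / 517.125 = 4.2490
  elongated: (89 − 86.1875)² / 86.1875 = 0.0918
χ² = 3.1828 + 4.2490 + 0.0918 = 7.5236 ≈ 7.524
Degrees of freedom = 3 − 1 = 2; critical value at α = 0.05 is 5.991.
Since 7.524 > 5.991, we reject the null hypothesis — the data do not fit the 9:6:1 ratio.

7.524; not consistent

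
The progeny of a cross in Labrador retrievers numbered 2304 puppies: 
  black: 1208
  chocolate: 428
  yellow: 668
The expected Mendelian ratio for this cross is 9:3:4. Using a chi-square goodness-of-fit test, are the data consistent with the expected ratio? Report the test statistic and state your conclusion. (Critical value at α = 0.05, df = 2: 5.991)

Under the 9:3:4 hypothesis (Σ ratio = 16, N = 2304):
  black: 2304 × 9/16 = 1296
  chocolate: 2304 × 3/16 = 432
  yellow: 2304 × 4/16 = 576
χ² = Σ (O − E)² / E
  black: (1208 − 1296)² / 1296 = 5.9753
  chocolate: (428 − 432)² / 432 = 0.0370
  yellow: (668 − 576)² / 576 = 14.6944
χ² = 5.9753 + 0.0370 + 14.6944 = 20.7067 ≈ 20.707
Degrees of freedom = 3 − 1 = 2; critical value at α = 0.05 is 5.991.
Since 20.707 > 5.991, we reject the null hypothesis — the data do not fit the 9:3:4 ratio.

20.707; not consistent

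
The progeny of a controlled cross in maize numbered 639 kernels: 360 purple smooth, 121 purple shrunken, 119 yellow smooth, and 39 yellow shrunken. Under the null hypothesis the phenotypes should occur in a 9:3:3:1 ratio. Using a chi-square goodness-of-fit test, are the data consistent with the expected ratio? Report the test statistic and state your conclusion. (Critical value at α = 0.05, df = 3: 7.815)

Expected counts for N = 639 under a 9:3:3:1 ratio (total parts = 16):
  purple smooth: 639 × 9/16 = 359.4375
  purple shrunken: 639 × 3/16 = 119.8125
  yellow smooth: 639 × 3/16 = 119.8125
  yellow shrunken: 639 × 1/16 = 39.9375
χ² = Σ (O − E)² / E
  purple smooth: (360 − 359.4375)² / 359.4375 = 0.0009
  purple shrunken: (121 − 119.8125)² / 119.8125 = 0.0118
  yellow smooth: (119 − 119.8125)² / 119.8125 = 0.0055
  yellow shrunken: (39 − 39.9375)² / 39.9375 = 0.0220
χ² = 0.0009 + 0.0118 + 0.0055 + 0.0220 = 0.0402 ≈ 0.040
Degrees of freedom = 4 − 1 = 3; critical value at α = 0.05 is 7.815.
Since 0.040 < 7.815, we fail to reject the null hypothesis — the data are consistent with the 9:3:3:1 ratio.

0.040; consistent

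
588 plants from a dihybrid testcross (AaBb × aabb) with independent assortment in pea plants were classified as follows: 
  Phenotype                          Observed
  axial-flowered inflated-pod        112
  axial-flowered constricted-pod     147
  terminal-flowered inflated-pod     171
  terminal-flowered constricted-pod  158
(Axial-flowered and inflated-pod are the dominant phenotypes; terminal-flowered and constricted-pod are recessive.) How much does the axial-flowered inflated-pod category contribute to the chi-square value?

8.333

A dihybrid testcross with independent assortment gives a 1:1:1:1 ratio.
Under the 1:1:1:1 hypothesis (Σ ratio = 4, N = 588):
  axial-flowered inflated-pod: 588 × 1/4 = 147
  axial-flowered constricted-pod: 588 × 1/4 = 147
  terminal-flowered inflated-pod: 588 × 1/4 = 147
  terminal-flowered constricted-pod: 588 × 1/4 = 147
Contribution of axial-flowered inflated-pod: (112 − 147)² / 147 = 8.3333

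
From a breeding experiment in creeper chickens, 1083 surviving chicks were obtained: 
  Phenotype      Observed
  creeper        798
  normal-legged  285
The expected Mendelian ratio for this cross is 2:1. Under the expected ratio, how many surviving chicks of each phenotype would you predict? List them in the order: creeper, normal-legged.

Expected counts for N = 1083 under a 2:1 ratio (total parts = 3):
  creeper: 1083 × 2/3 = 722
  normal-legged: 1083 × 1/3 = 361

722, 361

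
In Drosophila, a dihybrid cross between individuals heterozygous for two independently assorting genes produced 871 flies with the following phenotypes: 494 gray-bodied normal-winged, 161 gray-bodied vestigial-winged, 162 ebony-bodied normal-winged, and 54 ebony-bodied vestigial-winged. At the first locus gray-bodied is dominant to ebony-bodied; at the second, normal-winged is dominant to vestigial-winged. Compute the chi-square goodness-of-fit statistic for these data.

A dihybrid F₂ with independent assortment and complete dominance at both loci gives a 9:3:3:1 phenotypic ratio.
The 9:3:3:1 ratio has 16 parts, so with N = 871 the expected counts are:
  gray-bodied normal-winged: 871 × 9/16 = 489.9375
  gray-bodied vestigial-winged: 871 × 3/16 = 163.3125
  ebony-bodied normal-winged: 871 × 3/16 = 163.3125
  ebony-bodied vestigial-winged: 871 × 1/16 = 54.4375
χ² = Σ (O − E)² / E
  gray-bodied normal-winged: (494 − 489.9375)² / 489.9375 = 0.0337
  gray-bodied vestigial-winged: (161 − 163.3125)² / 163.3125 = 0.0327
  ebony-bodied normal-winged: (162 − 163.3125)² / 163.3125 = 0.0105
  ebony-bodied vestigial-winged: (54 − 54.4375)² / 54.4375 = 0.0035
χ² = 0.0337 + 0.0327 + 0.0105 + 0.0035 = 0.0804 ≈ 0.080

0.080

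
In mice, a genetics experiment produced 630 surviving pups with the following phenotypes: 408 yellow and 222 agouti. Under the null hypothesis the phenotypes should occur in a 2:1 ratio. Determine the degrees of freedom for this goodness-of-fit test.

A goodness-of-fit test with 2 phenotype classes has df = 2 − 1 = 1.

1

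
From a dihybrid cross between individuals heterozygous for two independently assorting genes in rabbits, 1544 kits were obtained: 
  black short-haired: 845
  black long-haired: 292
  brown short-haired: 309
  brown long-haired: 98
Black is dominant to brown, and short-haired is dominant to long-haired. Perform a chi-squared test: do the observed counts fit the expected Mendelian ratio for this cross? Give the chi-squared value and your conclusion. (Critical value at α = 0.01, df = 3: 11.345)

1.994; consistent

A dihybrid F₂ with independent assortment and complete dominance at both loci gives a 9:3:3:1 phenotypic ratio.
Expected counts for N = 1544 under a 9:3:3:1 ratio (total parts = 16):
  black short-haired: 1544 × 9/16 = 868.5
  black long-haired: 1544 × 3/16 = 289.5
  brown short-haired: 1544 × 3/16 = 289.5
  brown long-haired: 1544 × 1/16 = 96.5
χ² = Σ (O − E)² / E
  black short-haired: (845 − 868.5)² / 868.5 = 0.6359
  black long-haired: (292 − 289.5)² / 289.5 = 0.0216
  brown short-haired: (309 − 289.5)² / 289.5 = 1.3135
  brown long-haired: (98 − 96.5)² / 96.5 = 0.0233
χ² = 0.6359 + 0.0216 + 1.3135 + 0.0233 = 1.9943 ≈ 1.994
Degrees of freedom = 4 − 1 = 3; critical value at α = 0.01 is 11.345.
Since 1.994 < 11.345, we fail to reject the null hypothesis — the data are consistent with the 9:3:3:1 ratio.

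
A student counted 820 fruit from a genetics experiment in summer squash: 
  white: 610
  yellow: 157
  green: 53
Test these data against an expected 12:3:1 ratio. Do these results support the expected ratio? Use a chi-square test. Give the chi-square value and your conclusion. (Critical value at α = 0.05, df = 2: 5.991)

The 12:3:1 ratio has 16 parts, so with N = 820 the expected counts are:
  white: 820 × 12/16 = 615
  yellow: 820 × 3/16 = 153.75
  green: 820 × 1/16 = 51.25
χ² = Σ (O − E)² / E
  white: (610 − 615)² / 615 = 0.0407
  yellow: (157 − 153.75)² / 153.75 = 0.0687
  green: (53 − 51.25)² / 51.25 = 0.0598
χ² = 0.0407 + 0.0687 + 0.0598 = 0.1692 ≈ 0.169
Degrees of freedom = 3 − 1 = 2; critical value at α = 0.05 is 5.991.
Since 0.169 < 5.991, we fail to reject the null hypothesis — the data are consistent with the 12:3:1 ratio.

0.169; consistent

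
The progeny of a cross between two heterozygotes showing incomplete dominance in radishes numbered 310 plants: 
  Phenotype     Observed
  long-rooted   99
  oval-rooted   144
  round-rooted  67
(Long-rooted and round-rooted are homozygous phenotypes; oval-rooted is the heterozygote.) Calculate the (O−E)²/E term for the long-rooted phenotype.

5.965

With incomplete dominance, a heterozygote × heterozygote cross gives a 1:2:1 phenotypic ratio.
Under the 1:2:1 hypothesis (Σ ratio = 4, N = 310):
  long-rooted: 310 × 1/4 = 77.5
  oval-rooted: 310 × 2/4 = 155
  round-rooted: 310 × 1/4 = 77.5
Contribution of long-rooted: (99 − 77.5)² / 77.5 = 5.9645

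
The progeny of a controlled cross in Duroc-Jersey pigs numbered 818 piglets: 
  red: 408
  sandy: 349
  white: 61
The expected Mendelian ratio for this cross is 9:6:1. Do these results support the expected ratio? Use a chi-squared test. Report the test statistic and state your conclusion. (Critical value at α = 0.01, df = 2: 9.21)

Under the 9:6:1 hypothesis (Σ ratio = 16, N = 818):
  red: 818 × 9/16 = 460.125
  sandy: 818 × 6/16 = 306.75
  white: 818 × 1/16 = 51.125
χ² = Σ (O − E)² / E
  red: (408 − 460.125)² / 460.125 = 5.9050
  sandy: (349 − 306.75)² / 306.75 = 5.8193
  white: (61 − 51.125)² / 51.125 = 1.9074
χ² = 5.9050 + 5.8193 + 1.9074 = 13.6317 ≈ 13.632
Degrees of freedom = 3 − 1 = 2; critical value at α = 0.01 is 9.21.
Since 13.632 > 9.21, we reject the null hypothesis — the data do not fit the 9:6:1 ratio.

13.632; not consistent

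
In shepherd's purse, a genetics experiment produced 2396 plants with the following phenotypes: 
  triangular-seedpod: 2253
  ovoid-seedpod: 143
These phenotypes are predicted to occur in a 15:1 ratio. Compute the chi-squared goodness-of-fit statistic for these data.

Expected counts for N = 2396 under a 15:1 ratio (total parts = 16):
  triangular-seedpod: 2396 × 15/16 = 2246.25
  ovoid-seedpod: 2396 × 1/16 = 149.75
χ² = Σ (O − E)² / E
  triangular-seedpod: (2253 − 2246.25)² / 2246.25 = 0.0203
  ovoid-seedpod: (143 − 149.75)² / 149.75 = 0.3043
χ² = 0.0203 + 0.3043 = 0.3246 ≈ 0.325

0.325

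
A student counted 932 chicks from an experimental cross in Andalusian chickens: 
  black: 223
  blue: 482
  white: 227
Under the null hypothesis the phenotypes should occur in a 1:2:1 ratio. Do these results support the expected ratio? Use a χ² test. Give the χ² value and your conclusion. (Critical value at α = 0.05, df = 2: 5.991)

Under the 1:2:1 hypothesis (Σ ratio = 4, N = 932):
  black: 932 × 1/4 = 233
  blue: 932 × 2/4 = 466
  white: 932 × 1/4 = 233
χ² = Σ (O − E)² / E
  black: (223 − 233)² / 233 = 0.4292
  blue: (482 − 466)² / 466 = 0.5494
  white: (227 − 233)² / 233 = 0.1545
χ² = 0.4292 + 0.5494 + 0.1545 = 1.1331 ≈ 1.133
Degrees of freedom = 3 − 1 = 2; critical value at α = 0.05 is 5.991.
Since 1.133 < 5.991, we fail to reject the null hypothesis — the data are consistent with the 1:2:1 ratio.

1.133; consistent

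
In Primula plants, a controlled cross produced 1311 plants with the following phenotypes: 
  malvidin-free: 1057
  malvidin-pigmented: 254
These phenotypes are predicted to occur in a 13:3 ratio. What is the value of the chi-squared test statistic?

0.336

Total ratio parts = 16. Expected numbers out of 1311:
  malvidin-free: 1311 × 13/16 = 1065.1875
  malvidin-pigmented: 1311 × 3/16 = 245.8125
χ² = Σ (O − E)² / E
  malvidin-free: (1057 − 1065.1875)² / 1065.1875 = 0.0629
  malvidin-pigmented: (254 − 245.8125)² / 245.8125 = 0.2727
χ² = 0.0629 + 0.2727 = 0.3356 ≈ 0.336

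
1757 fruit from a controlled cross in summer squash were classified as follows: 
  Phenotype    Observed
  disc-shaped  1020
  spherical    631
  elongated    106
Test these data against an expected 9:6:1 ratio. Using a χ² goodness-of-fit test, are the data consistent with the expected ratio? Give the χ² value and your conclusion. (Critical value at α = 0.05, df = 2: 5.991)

The 9:6:1 ratio has 16 parts, so with N = 1757 the expected counts are:
  disc-shaped: 1757 × 9/16 = 988.3125
  spherical: 1757 × 6/16 = 658.875
  elongated: 1757 × 1/16 = 109.8125
χ² = Σ (O − E)² / E
  disc-shaped: (1020 − 988.3125)² / 988.3125 = 1.0160
  spherical: (631 − 658.875)² / 658.875 = 1.1793
  elongated: (106 − 109.8125)² / 109.8125 = 0.1324
χ² = 1.0160 + 1.1793 + 0.1324 = 2.3277 ≈ 2.328
Degrees of freedom = 3 − 1 = 2; critical value at α = 0.05 is 5.991.
Since 2.328 < 5.991, we fail to reject the null hypothesis — the data are consistent with the 9:6:1 ratio.

2.328; consistent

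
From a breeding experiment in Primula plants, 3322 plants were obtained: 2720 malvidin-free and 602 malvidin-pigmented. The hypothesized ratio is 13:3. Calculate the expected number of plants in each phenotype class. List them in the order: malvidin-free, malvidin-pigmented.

Total ratio parts = 16. Expected numbers out of 3322:
  malvidin-free: 3322 × 13/16 = 2699.125
  malvidin-pigmented: 3322 × 3/16 = 622.875

2699.125, 622.875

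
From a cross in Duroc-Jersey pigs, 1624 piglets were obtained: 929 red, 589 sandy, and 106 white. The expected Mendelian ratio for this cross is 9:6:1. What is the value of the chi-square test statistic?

1.119

Expected counts for N = 1624 under a 9:6:1 ratio (total parts = 16):
  red: 1624 × 9/16 = 913.5
  sandy: 1624 × 6/16 = 609
  white: 1624 × 1/16 = 101.5
χ² = Σ (O − E)² / E
  red: (929 − 913.5)² / 913.5 = 0.2630
  sandy: (589 − 609)² / 609 = 0.6568
  white: (106 − 101.5)² / 101.5 = 0.1995
χ² = 0.2630 + 0.6568 + 0.1995 = 1.1193 ≈ 1.119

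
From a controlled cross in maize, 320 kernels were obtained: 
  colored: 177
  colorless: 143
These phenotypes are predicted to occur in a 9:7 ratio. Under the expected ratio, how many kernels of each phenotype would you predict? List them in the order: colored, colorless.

Total ratio parts = 16. Expected numbers out of 320:
  colored: 320 × 9/16 = 180
  colorless: 320 × 7/16 = 140

180, 140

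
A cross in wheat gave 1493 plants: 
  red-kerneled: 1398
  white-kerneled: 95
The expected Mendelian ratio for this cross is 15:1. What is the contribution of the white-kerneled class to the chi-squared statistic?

Under the 15:1 hypothesis (Σ ratio = 16, N = 1493):
  red-kerneled: 1493 × 15/16 = 1399.6875
  white-kerneled: 1493 × 1/16 = 93.3125
Contribution of white-kerneled: (95 − 93.3125)² / 93.3125 = 0.0305

0.031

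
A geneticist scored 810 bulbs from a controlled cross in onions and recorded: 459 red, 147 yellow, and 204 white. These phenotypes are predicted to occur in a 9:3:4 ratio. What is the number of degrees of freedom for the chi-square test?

2

A goodness-of-fit test with 3 phenotype classes has df = 3 − 1 = 2.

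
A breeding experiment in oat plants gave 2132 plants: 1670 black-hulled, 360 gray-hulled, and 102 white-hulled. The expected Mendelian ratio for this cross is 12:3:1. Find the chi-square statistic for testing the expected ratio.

Total ratio parts = 16. Expected numbers out of 2132:
  black-hulled: 2132 × 12/16 = 1599
  gray-hulled: 2132 × 3/16 = 399.75
  white-hulled: 2132 × 1/16 = 133.25
χ² = Σ (O − E)² / E
  black-hulled: (1670 − 1599)² / 1599 = 3.1526
  gray-hulled: (360 − 399.75)² / 399.75 = 3.9526
  white-hulled: (102 − 133.25)² / 133.25 = 7.3288
χ² = 3.1526 + 3.9526 + 7.3288 = 14.434

14.434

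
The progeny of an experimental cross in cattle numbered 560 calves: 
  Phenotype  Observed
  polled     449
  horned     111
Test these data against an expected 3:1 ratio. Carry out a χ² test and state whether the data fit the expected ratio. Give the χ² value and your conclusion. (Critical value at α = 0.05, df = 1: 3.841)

Total ratio parts = 4. Expected numbers out of 560:
  polled: 560 × 3/4 = 420
  horned: 560 × 1/4 = 140
χ² = Σ (O − E)² / E
  polled: (449 − 420)² / 420 = 2.0024
  horned: (111 − 140)² / 140 = 6.0071
χ² = 2.0024 + 6.0071 = 8.0095 ≈ 8.010
Degrees of freedom = 2 − 1 = 1; critical value at α = 0.05 is 3.841.
Since 8.010 > 3.841, we reject the null hypothesis — the data do not fit the 3:1 ratio.

8.010; not consistent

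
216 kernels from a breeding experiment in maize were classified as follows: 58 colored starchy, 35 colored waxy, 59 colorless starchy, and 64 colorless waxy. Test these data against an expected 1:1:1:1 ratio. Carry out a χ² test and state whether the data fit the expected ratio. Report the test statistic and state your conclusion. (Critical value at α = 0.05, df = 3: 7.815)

Under the 1:1:1:1 hypothesis (Σ ratio = 4, N = 216):
  colored starchy: 216 × 1/4 = 54
  colored waxy: 216 × 1/4 = 54
  colorless starchy: 216 × 1/4 = 54
  colorless waxy: 216 × 1/4 = 54
χ² = Σ (O − E)² / E
  colored starchy: (58 − 54)² / 54 = 0.2963
  colored waxy: (35 − 54)² / 54 = 6.6852
  colorless starchy: (59 − 54)² / 54 = 0.4630
  colorless waxy: (64 − 54)² / 54 = 1.8519
χ² = 0.2963 + 6.6852 + 0.4630 + 1.8519 = 9.2964 ≈ 9.296
Degrees of freedom = 4 − 1 = 3; critical value at α = 0.05 is 7.815.
Since 9.296 > 7.815, we reject the null hypothesis — the data do not fit the 1:1:1:1 ratio.

9.296; not consistent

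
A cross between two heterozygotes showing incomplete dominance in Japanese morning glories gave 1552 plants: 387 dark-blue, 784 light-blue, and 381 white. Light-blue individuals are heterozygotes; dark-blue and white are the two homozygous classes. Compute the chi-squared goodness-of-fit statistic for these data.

With incomplete dominance, a heterozygote × heterozygote cross gives a 1:2:1 phenotypic ratio.
Expected counts for N = 1552 under a 1:2:1 ratio (total parts = 4):
  dark-blue: 1552 × 1/4 = 388
  light-blue: 1552 × 2/4 = 776
  white: 1552 × 1/4 = 388
χ² = Σ (O − E)² / E
  dark-blue: (387 − 388)² / 388 = 0.0026
  light-blue: (784 − 776)² / 776 = 0.0825
  white: (381 − 388)² / 388 = 0.1263
χ² = 0.0026 + 0.0825 + 0.1263 = 0.2114 ≈ 0.211

0.211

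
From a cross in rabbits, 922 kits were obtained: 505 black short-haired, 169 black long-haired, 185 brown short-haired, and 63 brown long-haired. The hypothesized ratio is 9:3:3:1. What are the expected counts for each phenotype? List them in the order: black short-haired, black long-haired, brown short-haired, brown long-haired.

518.625, 172.875, 172.875, 57.625

The 9:3:3:1 ratio has 16 parts, so with N = 922 the expected counts are:
  black short-haired: 922 × 9/16 = 518.625
  black long-haired: 922 × 3/16 = 172.875
  brown short-haired: 922 × 3/16 = 172.875
  brown long-haired: 922 × 1/16 = 57.625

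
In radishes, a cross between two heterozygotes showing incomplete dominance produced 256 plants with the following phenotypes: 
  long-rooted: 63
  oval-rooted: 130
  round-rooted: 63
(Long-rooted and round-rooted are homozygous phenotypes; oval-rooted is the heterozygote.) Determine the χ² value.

With incomplete dominance, a heterozygote × heterozygote cross gives a 1:2:1 phenotypic ratio.
Expected counts for N = 256 under a 1:2:1 ratio (total parts = 4):
  long-rooted: 256 × 1/4 = 64
  oval-rooted: 256 × 2/4 = 128
  round-rooted: 256 × 1/4 = 64
χ² = Σ (O − E)² / E
  long-rooted: (63 − 64)² / 64 = 0.0156
  oval-rooted: (130 − 128)² / 128 = 0.0312
  round-rooted: (63 − 64)² / 64 = 0.0156
χ² = 0.0156 + 0.0312 + 0.0156 = 0.0624 ≈ 0.062

0.062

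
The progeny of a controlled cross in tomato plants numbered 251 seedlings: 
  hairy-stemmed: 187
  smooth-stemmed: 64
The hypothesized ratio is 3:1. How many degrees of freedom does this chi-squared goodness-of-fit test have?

1

A goodness-of-fit test with 2 phenotype classes has df = 2 − 1 = 1.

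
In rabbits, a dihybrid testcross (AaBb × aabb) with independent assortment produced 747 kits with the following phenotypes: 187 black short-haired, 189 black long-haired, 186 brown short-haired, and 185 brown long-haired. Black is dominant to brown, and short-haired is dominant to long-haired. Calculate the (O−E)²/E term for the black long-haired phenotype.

A dihybrid testcross with independent assortment gives a 1:1:1:1 ratio.
Under the 1:1:1:1 hypothesis (Σ ratio = 4, N = 747):
  black short-haired: 747 × 1/4 = 186.75
  black long-haired: 747 × 1/4 = 186.75
  brown short-haired: 747 × 1/4 = 186.75
  brown long-haired: 747 × 1/4 = 186.75
Contribution of black long-haired: (189 − 186.75)² / 186.75 = 0.0271

0.027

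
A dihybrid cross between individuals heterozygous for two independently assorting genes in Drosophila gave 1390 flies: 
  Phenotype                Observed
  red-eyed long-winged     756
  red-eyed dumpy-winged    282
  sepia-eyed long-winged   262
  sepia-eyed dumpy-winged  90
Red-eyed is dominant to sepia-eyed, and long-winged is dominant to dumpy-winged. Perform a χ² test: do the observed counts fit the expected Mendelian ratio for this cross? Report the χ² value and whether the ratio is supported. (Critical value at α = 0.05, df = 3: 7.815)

A dihybrid F₂ with independent assortment and complete dominance at both loci gives a 9:3:3:1 phenotypic ratio.
Total ratio parts = 16. Expected numbers out of 1390:
  red-eyed long-winged: 1390 × 9/16 = 781.875
  red-eyed dumpy-winged: 1390 × 3/16 = 260.625
  sepia-eyed long-winged: 1390 × 3/16 = 260.625
  sepia-eyed dumpy-winged: 1390 × 1/16 = 86.875
χ² = Σ (O − E)² / E
  red-eyed long-winged: (756 − 781.875)² / 781.875 = 0.8563
  red-eyed dumpy-winged: (282 − 260.625)² / 260.625 = 1.7531
  sepia-eyed long-winged: (262 − 260.625)² / 260.625 = 0.0073
  sepia-eyed dumpy-winged: (90 − 86.875)² / 86.875 = 0.1124
χ² = 0.8563 + 1.7531 + 0.0073 + 0.1124 = 2.7291 ≈ 2.729
Degrees of freedom = 4 − 1 = 3; critical value at α = 0.05 is 7.815.
Since 2.729 < 7.815, we fail to reject the null hypothesis — the data are consistent with the 9:3:3:1 ratio.

2.729; consistent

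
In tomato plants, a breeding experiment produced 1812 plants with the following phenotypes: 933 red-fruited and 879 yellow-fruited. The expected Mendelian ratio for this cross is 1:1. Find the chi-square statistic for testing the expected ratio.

Total ratio parts = 2. Expected numbers out of 1812:
  red-fruited: 1812 × 1/2 = 906
  yellow-fruited: 1812 × 1/2 = 906
χ² = Σ (O − E)² / E
  red-fruited: (933 − 906)² / 906 = 0.8046
  yellow-fruited: (879 − 906)² / 906 = 0.8046
χ² = 0.8046 + 0.8046 = 1.6092 ≈ 1.609

1.609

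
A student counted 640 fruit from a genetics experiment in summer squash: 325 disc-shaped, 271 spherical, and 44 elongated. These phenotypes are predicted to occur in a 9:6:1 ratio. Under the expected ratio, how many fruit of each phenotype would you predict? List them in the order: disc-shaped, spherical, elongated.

360, 240, 40

Under the 9:6:1 hypothesis (Σ ratio = 16, N = 640):
  disc-shaped: 640 × 9/16 = 360
  spherical: 640 × 6/16 = 240
  elongated: 640 × 1/16 = 40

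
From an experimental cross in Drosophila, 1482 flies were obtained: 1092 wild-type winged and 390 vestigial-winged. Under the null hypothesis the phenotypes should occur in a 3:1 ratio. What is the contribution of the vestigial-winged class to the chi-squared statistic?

1.026

Under the 3:1 hypothesis (Σ ratio = 4, N = 1482):
  wild-type winged: 1482 × 3/4 = 1111.5
  vestigial-winged: 1482 × 1/4 = 370.5
Contribution of vestigial-winged: (390 − 370.5)² / 370.5 = 1.0263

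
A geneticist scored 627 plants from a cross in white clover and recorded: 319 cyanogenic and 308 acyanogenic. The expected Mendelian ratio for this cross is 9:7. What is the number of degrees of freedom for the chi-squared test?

1

A goodness-of-fit test with 2 phenotype classes has df = 2 − 1 = 1.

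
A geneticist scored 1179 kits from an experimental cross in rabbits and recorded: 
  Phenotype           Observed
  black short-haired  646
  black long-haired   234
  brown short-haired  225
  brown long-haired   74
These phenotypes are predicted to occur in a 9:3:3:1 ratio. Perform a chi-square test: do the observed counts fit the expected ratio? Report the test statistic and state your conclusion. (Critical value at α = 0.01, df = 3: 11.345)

1.274; consistent

The 9:3:3:1 ratio has 16 parts, so with N = 1179 the expected counts are:
  black short-haired: 1179 × 9/16 = 663.1875
  black long-haired: 1179 × 3/16 = 221.0625
  brown short-haired: 1179 × 3/16 = 221.0625
  brown long-haired: 1179 × 1/16 = 73.6875
χ² = Σ (O − E)² / E
  black short-haired: (646 − 663.1875)² / 663.1875 = 0.4454
  black long-haired: (234 − 221.0625)² / 221.0625 = 0.7572
  brown short-haired: (225 − 221.0625)² / 221.0625 = 0.0701
  brown long-haired: (74 − 73.6875)² / 73.6875 = 0.0013
χ² = 0.4454 + 0.7572 + 0.0701 + 0.0013 = 1.274
Degrees of freedom = 4 − 1 = 3; critical value at α = 0.01 is 11.345.
Since 1.274 < 11.345, we fail to reject the null hypothesis — the data are consistent with the 9:3:3:1 ratio.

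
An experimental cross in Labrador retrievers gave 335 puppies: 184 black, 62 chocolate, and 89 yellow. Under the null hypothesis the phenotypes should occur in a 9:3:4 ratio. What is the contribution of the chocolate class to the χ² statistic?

Total ratio parts = 16. Expected numbers out of 335:
  black: 335 × 9/16 = 188.4375
  chocolate: 335 × 3/16 = 62.8125
  yellow: 335 × 4/16 = 83.75
Contribution of chocolate: (62 − 62.8125)² / 62.8125 = 0.0105

0.011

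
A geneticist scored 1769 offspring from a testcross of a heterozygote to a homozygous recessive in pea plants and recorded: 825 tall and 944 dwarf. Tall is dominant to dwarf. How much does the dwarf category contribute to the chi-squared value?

4.003

A testcross of a heterozygote (Aa × aa) gives a 1:1 phenotypic ratio.
Under the 1:1 hypothesis (Σ ratio = 2, N = 1769):
  tall: 1769 × 1/2 = 884.5
  dwarf: 1769 × 1/2 = 884.5
Contribution of dwarf: (944 − 884.5)² / 884.5 = 4.0025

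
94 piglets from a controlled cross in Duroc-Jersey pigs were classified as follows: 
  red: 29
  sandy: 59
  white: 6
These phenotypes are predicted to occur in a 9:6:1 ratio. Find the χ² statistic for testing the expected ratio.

Under the 9:6:1 hypothesis (Σ ratio = 16, N = 94):
  red: 94 × 9/16 = 52.875
  sandy: 94 × 6/16 = 35.25
  white: 94 × 1/16 = 5.875
χ² = Σ (O − E)² / E
  red: (29 − 52.875)² / 52.875 = 10.7804
  sandy: (59 − 35.25)² / 35.25 = 16.0018
  white: (6 − 5.875)² / 5.875 = 0.0027
χ² = 10.7804 + 16.0018 + 0.0027 = 26.7849 ≈ 26.785

26.785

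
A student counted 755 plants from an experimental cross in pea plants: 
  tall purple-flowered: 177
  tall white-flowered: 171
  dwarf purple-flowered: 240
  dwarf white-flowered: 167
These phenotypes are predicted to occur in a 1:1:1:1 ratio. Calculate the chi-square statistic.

Total ratio parts = 4. Expected numbers out of 755:
  tall purple-flowered: 755 × 1/4 = 188.75
  tall white-flowered: 755 × 1/4 = 188.75
  dwarf purple-flowered: 755 × 1/4 = 188.75
  dwarf white-flowered: 755 × 1/4 = 188.75
χ² = Σ (O − E)² / E
  tall purple-flowered: (177 − 188.75)² / 188.75 = 0.7315
  tall white-flowered: (171 − 188.75)² / 188.75 = 1.6692
  dwarf purple-flowered: (240 − 188.75)² / 188.75 = 13.9156
  dwarf white-flowered: (167 − 188.75)² / 188.75 = 2.5063
χ² = 0.7315 + 1.6692 + 13.9156 + 2.5063 = 18.8226 ≈ 18.823

18.823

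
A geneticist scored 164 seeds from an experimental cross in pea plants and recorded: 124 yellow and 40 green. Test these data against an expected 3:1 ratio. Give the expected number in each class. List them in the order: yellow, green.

Total ratio parts = 4. Expected numbers out of 164:
  yellow: 164 × 3/4 = 123
  green: 164 × 1/4 = 41

123, 41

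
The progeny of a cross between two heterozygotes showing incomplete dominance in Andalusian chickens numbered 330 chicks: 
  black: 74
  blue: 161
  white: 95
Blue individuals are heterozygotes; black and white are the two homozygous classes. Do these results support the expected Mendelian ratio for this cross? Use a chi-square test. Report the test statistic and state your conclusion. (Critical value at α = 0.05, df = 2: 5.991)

With incomplete dominance, a heterozygote × heterozygote cross gives a 1:2:1 phenotypic ratio.
Expected counts for N = 330 under a 1:2:1 ratio (total parts = 4):
  black: 330 × 1/4 = 82.5
  blue: 330 × 2/4 = 165
  white: 330 × 1/4 = 82.5
χ² = Σ (O − E)² / E
  black: (74 − 82.5)² / 82.5 = 0.8758
  blue: (161 − 165)² / 165 = 0.0970
  white: (95 − 82.5)² / 82.5 = 1.8939
χ² = 0.8758 + 0.0970 + 1.8939 = 2.8667 ≈ 2.867
Degrees of freedom = 3 − 1 = 2; critical value at α = 0.05 is 5.991.
Since 2.867 < 5.991, we fail to reject the null hypothesis — the data are consistent with the 1:2:1 ratio.

2.867; consistent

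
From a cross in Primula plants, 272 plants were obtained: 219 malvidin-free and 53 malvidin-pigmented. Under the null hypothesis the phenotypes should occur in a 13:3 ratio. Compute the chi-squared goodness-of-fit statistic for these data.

Expected counts for N = 272 under a 13:3 ratio (total parts = 16):
  malvidin-free: 272 × 13/16 = 221
  malvidin-pigmented: 272 × 3/16 = 51
χ² = Σ (O − E)² / E
  malvidin-free: (219 − 221)² / 221 = 0.0181
  malvidin-pigmented: (53 − 51)² / 51 = 0.0784
χ² = 0.0181 + 0.0784 = 0.0965 ≈ 0.097

0.097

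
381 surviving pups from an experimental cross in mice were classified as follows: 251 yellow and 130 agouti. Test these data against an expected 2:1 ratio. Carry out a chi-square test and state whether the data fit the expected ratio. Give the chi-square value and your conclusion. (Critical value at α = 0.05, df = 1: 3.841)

0.106; consistent

Expected counts for N = 381 under a 2:1 ratio (total parts = 3):
  yellow: 381 × 2/3 = 254
  agouti: 381 × 1/3 = 127
χ² = Σ (O − E)² / E
  yellow: (251 − 254)² / 254 = 0.0354
  agouti: (130 − 127)² / 127 = 0.0709
χ² = 0.0354 + 0.0709 = 0.1063 ≈ 0.106
Degrees of freedom = 2 − 1 = 1; critical value at α = 0.05 is 3.841.
Since 0.106 < 3.841, we fail to reject the null hypothesis — the data are consistent with the 2:1 ratio.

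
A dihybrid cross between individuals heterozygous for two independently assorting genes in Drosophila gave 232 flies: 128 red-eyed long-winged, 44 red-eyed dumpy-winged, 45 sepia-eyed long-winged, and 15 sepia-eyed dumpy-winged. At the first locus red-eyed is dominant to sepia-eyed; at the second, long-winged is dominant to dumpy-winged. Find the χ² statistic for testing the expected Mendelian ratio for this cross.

0.123

A dihybrid F₂ with independent assortment and complete dominance at both loci gives a 9:3:3:1 phenotypic ratio.
The 9:3:3:1 ratio has 16 parts, so with N = 232 the expected counts are:
  red-eyed long-winged: 232 × 9/16 = 130.5
  red-eyed dumpy-winged: 232 × 3/16 = 43.5
  sepia-eyed long-winged: 232 × 3/16 = 43.5
  sepia-eyed dumpy-winged: 232 × 1/16 = 14.5
χ² = Σ (O − E)² / E
  red-eyed long-winged: (128 − 130.5)² / 130.5 = 0.0479
  red-eyed dumpy-winged: (44 − 43.5)² / 43.5 = 0.0057
  sepia-eyed long-winged: (45 − 43.5)² / 43.5 = 0.0517
  sepia-eyed dumpy-winged: (15 − 14.5)² / 14.5 = 0.0172
χ² = 0.0479 + 0.0057 + 0.0517 + 0.0172 = 0.1225 ≈ 0.123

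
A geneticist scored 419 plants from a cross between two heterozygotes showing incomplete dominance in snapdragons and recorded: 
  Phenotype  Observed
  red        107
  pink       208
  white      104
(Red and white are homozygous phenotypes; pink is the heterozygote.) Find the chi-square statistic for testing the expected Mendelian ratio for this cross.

With incomplete dominance, a heterozygote × heterozygote cross gives a 1:2:1 phenotypic ratio.
Total ratio parts = 4. Expected numbers out of 419:
  red: 419 × 1/4 = 104.75
  pink: 419 × 2/4 = 209.5
  white: 419 × 1/4 = 104.75
χ² = Σ (O − E)² / E
  red: (107 − 104.75)² / 104.75 = 0.0483
  pink: (208 − 209.5)² / 209.5 = 0.0107
  white: (104 − 104.75)² / 104.75 = 0.0054
χ² = 0.0483 + 0.0107 + 0.0054 = 0.0644 ≈ 0.064

0.064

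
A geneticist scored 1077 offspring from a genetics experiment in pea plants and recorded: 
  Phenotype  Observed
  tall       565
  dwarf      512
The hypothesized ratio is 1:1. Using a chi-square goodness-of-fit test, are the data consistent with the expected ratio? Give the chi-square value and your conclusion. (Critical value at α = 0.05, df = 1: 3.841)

2.608; consistent

Under the 1:1 hypothesis (Σ ratio = 2, N = 1077):
  tall: 1077 × 1/2 = 538.5
  dwarf: 1077 × 1/2 = 538.5
χ² = Σ (O − E)² / E
  tall: (565 − 538.5)² / 538.5 = 1.3041
  dwarf: (512 − 538.5)² / 538.5 = 1.3041
χ² = 1.3041 + 1.3041 = 2.6082 ≈ 2.608
Degrees of freedom = 2 − 1 = 1; critical value at α = 0.05 is 3.841.
Since 2.608 < 3.841, we fail to reject the null hypothesis — the data are consistent with the 1:1 ratio.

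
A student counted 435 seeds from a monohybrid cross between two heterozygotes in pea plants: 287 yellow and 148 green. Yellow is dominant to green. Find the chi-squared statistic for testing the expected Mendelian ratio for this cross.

For a monohybrid cross between heterozygotes with complete dominance, the expected phenotypic ratio is 3:1.
Under the 3:1 hypothesis (Σ ratio = 4, N = 435):
  yellow: 435 × 3/4 = 326.25
  green: 435 × 1/4 = 108.75
χ² = Σ (O − E)² / E
  yellow: (287 − 326.25)² / 326.25 = 4.7220
  green: (148 − 108.75)² / 108.75 = 14.1661
χ² = 4.7220 + 14.1661 = 18.8881 ≈ 18.888

18.888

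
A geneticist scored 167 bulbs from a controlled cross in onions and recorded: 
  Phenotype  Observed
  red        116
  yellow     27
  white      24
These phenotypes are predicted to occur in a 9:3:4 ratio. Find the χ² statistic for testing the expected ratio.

13.322

Expected counts for N = 167 under a 9:3:4 ratio (total parts = 16):
  red: 167 × 9/16 = 93.9375
  yellow: 167 × 3/16 = 31.3125
  white: 167 × 4/16 = 41.75
χ² = Σ (O − E)² / E
  red: (116 − 93.9375)² / 93.9375 = 5.1817
  yellow: (27 − 31.3125)² / 31.3125 = 0.5939
  white: (24 − 41.75)² / 41.75 = 7.5464
χ² = 5.1817 + 0.5939 + 7.5464 = 13.322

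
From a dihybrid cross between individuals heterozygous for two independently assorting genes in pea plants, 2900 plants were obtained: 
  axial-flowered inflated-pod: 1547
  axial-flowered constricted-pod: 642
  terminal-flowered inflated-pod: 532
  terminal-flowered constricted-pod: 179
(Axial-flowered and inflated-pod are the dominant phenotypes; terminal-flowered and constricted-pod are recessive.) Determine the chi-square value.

22.386

A dihybrid F₂ with independent assortment and complete dominance at both loci gives a 9:3:3:1 phenotypic ratio.
Under the 9:3:3:1 hypothesis (Σ ratio = 16, N = 2900):
  axial-flowered inflated-pod: 2900 × 9/16 = 1631.25
  axial-flowered constricted-pod: 2900 × 3/16 = 543.75
  terminal-flowered inflated-pod: 2900 × 3/16 = 543.75
  terminal-flowered constricted-pod: 2900 × 1/16 = 181.25
χ² = Σ (O − E)² / E
  axial-flowered inflated-pod: (1547 − 1631.25)² / 1631.25 = 4.3513
  axial-flowered constricted-pod: (642 − 543.75)² / 543.75 = 17.7528
  terminal-flowered inflated-pod: (532 − 543.75)² / 543.75 = 0.2539
  terminal-flowered constricted-pod: (179 − 181.25)² / 181.25 = 0.0279
χ² = 4.3513 + 17.7528 + 0.2539 + 0.0279 = 22.3859 ≈ 22.386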